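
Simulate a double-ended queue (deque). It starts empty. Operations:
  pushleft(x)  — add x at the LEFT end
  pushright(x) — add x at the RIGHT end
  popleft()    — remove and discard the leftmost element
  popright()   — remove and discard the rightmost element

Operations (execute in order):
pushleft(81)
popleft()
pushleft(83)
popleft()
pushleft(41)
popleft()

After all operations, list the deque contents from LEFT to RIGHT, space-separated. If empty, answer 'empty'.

Answer: empty

Derivation:
pushleft(81): [81]
popleft(): []
pushleft(83): [83]
popleft(): []
pushleft(41): [41]
popleft(): []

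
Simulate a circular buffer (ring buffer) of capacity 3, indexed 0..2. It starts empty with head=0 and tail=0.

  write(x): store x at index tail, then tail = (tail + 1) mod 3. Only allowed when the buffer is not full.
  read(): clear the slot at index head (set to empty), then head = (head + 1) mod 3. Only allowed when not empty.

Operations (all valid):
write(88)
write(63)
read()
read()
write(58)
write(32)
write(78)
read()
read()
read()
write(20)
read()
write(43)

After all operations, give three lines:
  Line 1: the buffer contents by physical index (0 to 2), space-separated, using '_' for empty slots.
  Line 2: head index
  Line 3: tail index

write(88): buf=[88 _ _], head=0, tail=1, size=1
write(63): buf=[88 63 _], head=0, tail=2, size=2
read(): buf=[_ 63 _], head=1, tail=2, size=1
read(): buf=[_ _ _], head=2, tail=2, size=0
write(58): buf=[_ _ 58], head=2, tail=0, size=1
write(32): buf=[32 _ 58], head=2, tail=1, size=2
write(78): buf=[32 78 58], head=2, tail=2, size=3
read(): buf=[32 78 _], head=0, tail=2, size=2
read(): buf=[_ 78 _], head=1, tail=2, size=1
read(): buf=[_ _ _], head=2, tail=2, size=0
write(20): buf=[_ _ 20], head=2, tail=0, size=1
read(): buf=[_ _ _], head=0, tail=0, size=0
write(43): buf=[43 _ _], head=0, tail=1, size=1

Answer: 43 _ _
0
1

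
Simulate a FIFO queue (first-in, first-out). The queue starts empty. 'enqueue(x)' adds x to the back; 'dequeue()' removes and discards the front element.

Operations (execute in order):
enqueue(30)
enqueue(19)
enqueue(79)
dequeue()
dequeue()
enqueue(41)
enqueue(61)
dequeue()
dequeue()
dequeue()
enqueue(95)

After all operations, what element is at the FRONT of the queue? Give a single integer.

Answer: 95

Derivation:
enqueue(30): queue = [30]
enqueue(19): queue = [30, 19]
enqueue(79): queue = [30, 19, 79]
dequeue(): queue = [19, 79]
dequeue(): queue = [79]
enqueue(41): queue = [79, 41]
enqueue(61): queue = [79, 41, 61]
dequeue(): queue = [41, 61]
dequeue(): queue = [61]
dequeue(): queue = []
enqueue(95): queue = [95]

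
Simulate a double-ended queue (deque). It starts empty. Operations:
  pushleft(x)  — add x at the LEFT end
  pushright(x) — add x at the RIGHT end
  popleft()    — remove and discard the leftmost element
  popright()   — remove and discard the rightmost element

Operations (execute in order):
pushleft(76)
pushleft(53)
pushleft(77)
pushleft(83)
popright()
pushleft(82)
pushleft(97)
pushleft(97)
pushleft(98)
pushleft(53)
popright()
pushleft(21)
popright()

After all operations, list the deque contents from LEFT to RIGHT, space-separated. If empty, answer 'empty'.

pushleft(76): [76]
pushleft(53): [53, 76]
pushleft(77): [77, 53, 76]
pushleft(83): [83, 77, 53, 76]
popright(): [83, 77, 53]
pushleft(82): [82, 83, 77, 53]
pushleft(97): [97, 82, 83, 77, 53]
pushleft(97): [97, 97, 82, 83, 77, 53]
pushleft(98): [98, 97, 97, 82, 83, 77, 53]
pushleft(53): [53, 98, 97, 97, 82, 83, 77, 53]
popright(): [53, 98, 97, 97, 82, 83, 77]
pushleft(21): [21, 53, 98, 97, 97, 82, 83, 77]
popright(): [21, 53, 98, 97, 97, 82, 83]

Answer: 21 53 98 97 97 82 83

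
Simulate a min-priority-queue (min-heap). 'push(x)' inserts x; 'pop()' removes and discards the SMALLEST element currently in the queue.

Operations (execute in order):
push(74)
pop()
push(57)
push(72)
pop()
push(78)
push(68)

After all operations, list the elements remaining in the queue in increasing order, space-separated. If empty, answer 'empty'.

push(74): heap contents = [74]
pop() → 74: heap contents = []
push(57): heap contents = [57]
push(72): heap contents = [57, 72]
pop() → 57: heap contents = [72]
push(78): heap contents = [72, 78]
push(68): heap contents = [68, 72, 78]

Answer: 68 72 78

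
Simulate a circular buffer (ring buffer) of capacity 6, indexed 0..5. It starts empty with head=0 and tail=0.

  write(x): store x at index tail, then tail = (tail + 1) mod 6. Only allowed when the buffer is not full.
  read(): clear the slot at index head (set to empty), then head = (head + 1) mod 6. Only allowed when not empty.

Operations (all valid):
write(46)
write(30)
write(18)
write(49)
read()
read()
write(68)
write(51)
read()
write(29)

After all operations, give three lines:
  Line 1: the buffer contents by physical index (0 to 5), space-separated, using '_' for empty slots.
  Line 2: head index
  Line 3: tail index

write(46): buf=[46 _ _ _ _ _], head=0, tail=1, size=1
write(30): buf=[46 30 _ _ _ _], head=0, tail=2, size=2
write(18): buf=[46 30 18 _ _ _], head=0, tail=3, size=3
write(49): buf=[46 30 18 49 _ _], head=0, tail=4, size=4
read(): buf=[_ 30 18 49 _ _], head=1, tail=4, size=3
read(): buf=[_ _ 18 49 _ _], head=2, tail=4, size=2
write(68): buf=[_ _ 18 49 68 _], head=2, tail=5, size=3
write(51): buf=[_ _ 18 49 68 51], head=2, tail=0, size=4
read(): buf=[_ _ _ 49 68 51], head=3, tail=0, size=3
write(29): buf=[29 _ _ 49 68 51], head=3, tail=1, size=4

Answer: 29 _ _ 49 68 51
3
1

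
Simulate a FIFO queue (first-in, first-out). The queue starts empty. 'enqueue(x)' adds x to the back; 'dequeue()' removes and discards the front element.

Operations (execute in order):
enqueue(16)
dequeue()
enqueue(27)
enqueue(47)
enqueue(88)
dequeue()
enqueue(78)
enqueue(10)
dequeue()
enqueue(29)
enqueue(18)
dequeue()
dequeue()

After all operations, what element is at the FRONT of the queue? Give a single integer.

Answer: 10

Derivation:
enqueue(16): queue = [16]
dequeue(): queue = []
enqueue(27): queue = [27]
enqueue(47): queue = [27, 47]
enqueue(88): queue = [27, 47, 88]
dequeue(): queue = [47, 88]
enqueue(78): queue = [47, 88, 78]
enqueue(10): queue = [47, 88, 78, 10]
dequeue(): queue = [88, 78, 10]
enqueue(29): queue = [88, 78, 10, 29]
enqueue(18): queue = [88, 78, 10, 29, 18]
dequeue(): queue = [78, 10, 29, 18]
dequeue(): queue = [10, 29, 18]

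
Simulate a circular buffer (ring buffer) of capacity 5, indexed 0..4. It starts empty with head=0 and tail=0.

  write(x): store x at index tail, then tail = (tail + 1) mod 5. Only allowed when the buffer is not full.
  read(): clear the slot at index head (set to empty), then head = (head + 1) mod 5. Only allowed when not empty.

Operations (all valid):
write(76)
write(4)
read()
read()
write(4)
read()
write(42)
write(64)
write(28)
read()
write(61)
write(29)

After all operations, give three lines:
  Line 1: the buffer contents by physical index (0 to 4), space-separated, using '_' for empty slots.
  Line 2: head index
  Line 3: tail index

write(76): buf=[76 _ _ _ _], head=0, tail=1, size=1
write(4): buf=[76 4 _ _ _], head=0, tail=2, size=2
read(): buf=[_ 4 _ _ _], head=1, tail=2, size=1
read(): buf=[_ _ _ _ _], head=2, tail=2, size=0
write(4): buf=[_ _ 4 _ _], head=2, tail=3, size=1
read(): buf=[_ _ _ _ _], head=3, tail=3, size=0
write(42): buf=[_ _ _ 42 _], head=3, tail=4, size=1
write(64): buf=[_ _ _ 42 64], head=3, tail=0, size=2
write(28): buf=[28 _ _ 42 64], head=3, tail=1, size=3
read(): buf=[28 _ _ _ 64], head=4, tail=1, size=2
write(61): buf=[28 61 _ _ 64], head=4, tail=2, size=3
write(29): buf=[28 61 29 _ 64], head=4, tail=3, size=4

Answer: 28 61 29 _ 64
4
3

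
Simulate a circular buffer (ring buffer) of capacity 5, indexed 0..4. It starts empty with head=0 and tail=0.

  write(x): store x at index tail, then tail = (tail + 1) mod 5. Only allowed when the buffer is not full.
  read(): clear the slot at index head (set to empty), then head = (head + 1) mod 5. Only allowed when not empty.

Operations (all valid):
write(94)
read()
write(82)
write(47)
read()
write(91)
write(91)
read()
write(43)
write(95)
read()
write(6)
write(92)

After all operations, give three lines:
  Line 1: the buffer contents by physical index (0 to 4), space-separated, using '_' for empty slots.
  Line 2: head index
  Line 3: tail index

write(94): buf=[94 _ _ _ _], head=0, tail=1, size=1
read(): buf=[_ _ _ _ _], head=1, tail=1, size=0
write(82): buf=[_ 82 _ _ _], head=1, tail=2, size=1
write(47): buf=[_ 82 47 _ _], head=1, tail=3, size=2
read(): buf=[_ _ 47 _ _], head=2, tail=3, size=1
write(91): buf=[_ _ 47 91 _], head=2, tail=4, size=2
write(91): buf=[_ _ 47 91 91], head=2, tail=0, size=3
read(): buf=[_ _ _ 91 91], head=3, tail=0, size=2
write(43): buf=[43 _ _ 91 91], head=3, tail=1, size=3
write(95): buf=[43 95 _ 91 91], head=3, tail=2, size=4
read(): buf=[43 95 _ _ 91], head=4, tail=2, size=3
write(6): buf=[43 95 6 _ 91], head=4, tail=3, size=4
write(92): buf=[43 95 6 92 91], head=4, tail=4, size=5

Answer: 43 95 6 92 91
4
4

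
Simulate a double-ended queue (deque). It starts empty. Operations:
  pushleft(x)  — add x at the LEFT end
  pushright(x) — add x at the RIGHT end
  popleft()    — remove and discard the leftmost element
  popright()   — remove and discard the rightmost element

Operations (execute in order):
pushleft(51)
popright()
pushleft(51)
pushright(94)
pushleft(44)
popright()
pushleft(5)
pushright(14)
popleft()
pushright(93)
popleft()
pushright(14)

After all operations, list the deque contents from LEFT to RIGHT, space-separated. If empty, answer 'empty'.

Answer: 51 14 93 14

Derivation:
pushleft(51): [51]
popright(): []
pushleft(51): [51]
pushright(94): [51, 94]
pushleft(44): [44, 51, 94]
popright(): [44, 51]
pushleft(5): [5, 44, 51]
pushright(14): [5, 44, 51, 14]
popleft(): [44, 51, 14]
pushright(93): [44, 51, 14, 93]
popleft(): [51, 14, 93]
pushright(14): [51, 14, 93, 14]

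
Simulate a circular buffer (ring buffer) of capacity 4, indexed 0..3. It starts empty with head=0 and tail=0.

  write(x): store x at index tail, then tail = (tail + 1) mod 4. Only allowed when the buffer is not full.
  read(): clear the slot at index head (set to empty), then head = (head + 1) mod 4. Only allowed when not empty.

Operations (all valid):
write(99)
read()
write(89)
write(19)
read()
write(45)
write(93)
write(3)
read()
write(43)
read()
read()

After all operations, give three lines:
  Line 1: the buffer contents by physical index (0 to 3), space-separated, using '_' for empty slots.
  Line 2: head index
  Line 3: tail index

write(99): buf=[99 _ _ _], head=0, tail=1, size=1
read(): buf=[_ _ _ _], head=1, tail=1, size=0
write(89): buf=[_ 89 _ _], head=1, tail=2, size=1
write(19): buf=[_ 89 19 _], head=1, tail=3, size=2
read(): buf=[_ _ 19 _], head=2, tail=3, size=1
write(45): buf=[_ _ 19 45], head=2, tail=0, size=2
write(93): buf=[93 _ 19 45], head=2, tail=1, size=3
write(3): buf=[93 3 19 45], head=2, tail=2, size=4
read(): buf=[93 3 _ 45], head=3, tail=2, size=3
write(43): buf=[93 3 43 45], head=3, tail=3, size=4
read(): buf=[93 3 43 _], head=0, tail=3, size=3
read(): buf=[_ 3 43 _], head=1, tail=3, size=2

Answer: _ 3 43 _
1
3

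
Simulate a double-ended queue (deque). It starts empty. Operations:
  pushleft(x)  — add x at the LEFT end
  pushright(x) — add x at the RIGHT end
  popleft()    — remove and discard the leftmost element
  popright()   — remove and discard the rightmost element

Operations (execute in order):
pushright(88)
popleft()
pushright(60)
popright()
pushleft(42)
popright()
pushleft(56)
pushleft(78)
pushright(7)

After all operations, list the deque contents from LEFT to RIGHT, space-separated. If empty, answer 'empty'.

pushright(88): [88]
popleft(): []
pushright(60): [60]
popright(): []
pushleft(42): [42]
popright(): []
pushleft(56): [56]
pushleft(78): [78, 56]
pushright(7): [78, 56, 7]

Answer: 78 56 7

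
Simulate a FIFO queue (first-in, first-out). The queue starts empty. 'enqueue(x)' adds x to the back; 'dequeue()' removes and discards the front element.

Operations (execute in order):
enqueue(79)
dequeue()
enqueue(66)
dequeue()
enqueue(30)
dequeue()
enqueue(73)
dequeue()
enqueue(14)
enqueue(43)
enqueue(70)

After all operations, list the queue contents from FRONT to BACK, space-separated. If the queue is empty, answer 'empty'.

Answer: 14 43 70

Derivation:
enqueue(79): [79]
dequeue(): []
enqueue(66): [66]
dequeue(): []
enqueue(30): [30]
dequeue(): []
enqueue(73): [73]
dequeue(): []
enqueue(14): [14]
enqueue(43): [14, 43]
enqueue(70): [14, 43, 70]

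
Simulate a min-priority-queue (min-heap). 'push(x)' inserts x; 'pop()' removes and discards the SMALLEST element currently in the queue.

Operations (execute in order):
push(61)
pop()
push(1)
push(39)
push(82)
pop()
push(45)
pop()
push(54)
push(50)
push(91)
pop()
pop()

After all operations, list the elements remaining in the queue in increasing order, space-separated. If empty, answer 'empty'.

Answer: 54 82 91

Derivation:
push(61): heap contents = [61]
pop() → 61: heap contents = []
push(1): heap contents = [1]
push(39): heap contents = [1, 39]
push(82): heap contents = [1, 39, 82]
pop() → 1: heap contents = [39, 82]
push(45): heap contents = [39, 45, 82]
pop() → 39: heap contents = [45, 82]
push(54): heap contents = [45, 54, 82]
push(50): heap contents = [45, 50, 54, 82]
push(91): heap contents = [45, 50, 54, 82, 91]
pop() → 45: heap contents = [50, 54, 82, 91]
pop() → 50: heap contents = [54, 82, 91]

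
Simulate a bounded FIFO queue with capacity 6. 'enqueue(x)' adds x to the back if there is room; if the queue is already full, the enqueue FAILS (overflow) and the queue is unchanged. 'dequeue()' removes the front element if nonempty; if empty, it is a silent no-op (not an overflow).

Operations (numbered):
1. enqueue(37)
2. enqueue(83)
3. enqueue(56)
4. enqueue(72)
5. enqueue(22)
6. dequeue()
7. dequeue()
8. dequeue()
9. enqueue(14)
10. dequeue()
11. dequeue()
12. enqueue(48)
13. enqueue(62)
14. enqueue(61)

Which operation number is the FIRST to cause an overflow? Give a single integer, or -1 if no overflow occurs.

Answer: -1

Derivation:
1. enqueue(37): size=1
2. enqueue(83): size=2
3. enqueue(56): size=3
4. enqueue(72): size=4
5. enqueue(22): size=5
6. dequeue(): size=4
7. dequeue(): size=3
8. dequeue(): size=2
9. enqueue(14): size=3
10. dequeue(): size=2
11. dequeue(): size=1
12. enqueue(48): size=2
13. enqueue(62): size=3
14. enqueue(61): size=4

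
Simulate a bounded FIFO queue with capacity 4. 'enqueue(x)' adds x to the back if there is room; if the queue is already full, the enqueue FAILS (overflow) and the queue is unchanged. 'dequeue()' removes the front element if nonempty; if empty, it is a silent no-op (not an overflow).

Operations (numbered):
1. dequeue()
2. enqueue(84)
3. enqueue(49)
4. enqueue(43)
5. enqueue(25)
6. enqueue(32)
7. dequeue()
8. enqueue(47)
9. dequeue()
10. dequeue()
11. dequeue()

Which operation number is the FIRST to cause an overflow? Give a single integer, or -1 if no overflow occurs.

1. dequeue(): empty, no-op, size=0
2. enqueue(84): size=1
3. enqueue(49): size=2
4. enqueue(43): size=3
5. enqueue(25): size=4
6. enqueue(32): size=4=cap → OVERFLOW (fail)
7. dequeue(): size=3
8. enqueue(47): size=4
9. dequeue(): size=3
10. dequeue(): size=2
11. dequeue(): size=1

Answer: 6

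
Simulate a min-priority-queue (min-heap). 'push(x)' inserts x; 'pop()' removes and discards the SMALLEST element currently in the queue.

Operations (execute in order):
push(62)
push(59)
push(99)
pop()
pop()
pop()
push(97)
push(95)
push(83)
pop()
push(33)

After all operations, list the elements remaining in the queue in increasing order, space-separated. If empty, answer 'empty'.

Answer: 33 95 97

Derivation:
push(62): heap contents = [62]
push(59): heap contents = [59, 62]
push(99): heap contents = [59, 62, 99]
pop() → 59: heap contents = [62, 99]
pop() → 62: heap contents = [99]
pop() → 99: heap contents = []
push(97): heap contents = [97]
push(95): heap contents = [95, 97]
push(83): heap contents = [83, 95, 97]
pop() → 83: heap contents = [95, 97]
push(33): heap contents = [33, 95, 97]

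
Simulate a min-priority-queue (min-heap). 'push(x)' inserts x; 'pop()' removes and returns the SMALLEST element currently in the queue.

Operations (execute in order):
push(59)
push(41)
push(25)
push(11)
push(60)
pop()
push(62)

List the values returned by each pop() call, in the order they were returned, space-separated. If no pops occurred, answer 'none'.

Answer: 11

Derivation:
push(59): heap contents = [59]
push(41): heap contents = [41, 59]
push(25): heap contents = [25, 41, 59]
push(11): heap contents = [11, 25, 41, 59]
push(60): heap contents = [11, 25, 41, 59, 60]
pop() → 11: heap contents = [25, 41, 59, 60]
push(62): heap contents = [25, 41, 59, 60, 62]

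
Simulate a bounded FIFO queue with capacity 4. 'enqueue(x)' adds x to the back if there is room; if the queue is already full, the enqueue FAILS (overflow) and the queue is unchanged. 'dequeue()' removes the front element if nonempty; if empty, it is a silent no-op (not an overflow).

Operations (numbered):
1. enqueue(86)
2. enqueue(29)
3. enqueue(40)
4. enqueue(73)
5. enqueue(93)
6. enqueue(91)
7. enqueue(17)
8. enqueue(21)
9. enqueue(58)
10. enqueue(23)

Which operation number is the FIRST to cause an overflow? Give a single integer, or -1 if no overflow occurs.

Answer: 5

Derivation:
1. enqueue(86): size=1
2. enqueue(29): size=2
3. enqueue(40): size=3
4. enqueue(73): size=4
5. enqueue(93): size=4=cap → OVERFLOW (fail)
6. enqueue(91): size=4=cap → OVERFLOW (fail)
7. enqueue(17): size=4=cap → OVERFLOW (fail)
8. enqueue(21): size=4=cap → OVERFLOW (fail)
9. enqueue(58): size=4=cap → OVERFLOW (fail)
10. enqueue(23): size=4=cap → OVERFLOW (fail)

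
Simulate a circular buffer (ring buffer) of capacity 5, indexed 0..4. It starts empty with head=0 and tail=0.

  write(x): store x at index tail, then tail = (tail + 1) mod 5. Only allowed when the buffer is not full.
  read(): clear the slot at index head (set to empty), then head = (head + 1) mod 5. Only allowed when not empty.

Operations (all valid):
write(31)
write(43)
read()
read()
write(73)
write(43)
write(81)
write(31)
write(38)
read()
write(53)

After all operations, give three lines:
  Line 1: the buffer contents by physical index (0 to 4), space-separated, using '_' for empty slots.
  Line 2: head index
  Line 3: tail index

write(31): buf=[31 _ _ _ _], head=0, tail=1, size=1
write(43): buf=[31 43 _ _ _], head=0, tail=2, size=2
read(): buf=[_ 43 _ _ _], head=1, tail=2, size=1
read(): buf=[_ _ _ _ _], head=2, tail=2, size=0
write(73): buf=[_ _ 73 _ _], head=2, tail=3, size=1
write(43): buf=[_ _ 73 43 _], head=2, tail=4, size=2
write(81): buf=[_ _ 73 43 81], head=2, tail=0, size=3
write(31): buf=[31 _ 73 43 81], head=2, tail=1, size=4
write(38): buf=[31 38 73 43 81], head=2, tail=2, size=5
read(): buf=[31 38 _ 43 81], head=3, tail=2, size=4
write(53): buf=[31 38 53 43 81], head=3, tail=3, size=5

Answer: 31 38 53 43 81
3
3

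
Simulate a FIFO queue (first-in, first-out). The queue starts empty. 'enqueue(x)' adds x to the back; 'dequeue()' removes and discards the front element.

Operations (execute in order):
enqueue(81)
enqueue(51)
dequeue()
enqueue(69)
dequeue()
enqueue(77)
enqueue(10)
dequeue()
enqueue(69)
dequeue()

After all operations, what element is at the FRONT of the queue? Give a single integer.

enqueue(81): queue = [81]
enqueue(51): queue = [81, 51]
dequeue(): queue = [51]
enqueue(69): queue = [51, 69]
dequeue(): queue = [69]
enqueue(77): queue = [69, 77]
enqueue(10): queue = [69, 77, 10]
dequeue(): queue = [77, 10]
enqueue(69): queue = [77, 10, 69]
dequeue(): queue = [10, 69]

Answer: 10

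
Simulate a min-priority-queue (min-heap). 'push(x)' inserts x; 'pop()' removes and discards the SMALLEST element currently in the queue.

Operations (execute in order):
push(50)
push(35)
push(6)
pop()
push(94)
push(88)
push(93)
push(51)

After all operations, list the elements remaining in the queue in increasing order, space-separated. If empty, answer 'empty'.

Answer: 35 50 51 88 93 94

Derivation:
push(50): heap contents = [50]
push(35): heap contents = [35, 50]
push(6): heap contents = [6, 35, 50]
pop() → 6: heap contents = [35, 50]
push(94): heap contents = [35, 50, 94]
push(88): heap contents = [35, 50, 88, 94]
push(93): heap contents = [35, 50, 88, 93, 94]
push(51): heap contents = [35, 50, 51, 88, 93, 94]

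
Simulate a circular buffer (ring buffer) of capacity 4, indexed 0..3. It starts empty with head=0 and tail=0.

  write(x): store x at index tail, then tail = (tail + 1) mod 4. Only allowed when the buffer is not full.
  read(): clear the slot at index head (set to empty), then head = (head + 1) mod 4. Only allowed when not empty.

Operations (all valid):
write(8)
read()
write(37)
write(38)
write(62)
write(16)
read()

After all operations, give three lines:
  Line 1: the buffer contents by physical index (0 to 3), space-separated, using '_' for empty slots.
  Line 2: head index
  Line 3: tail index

write(8): buf=[8 _ _ _], head=0, tail=1, size=1
read(): buf=[_ _ _ _], head=1, tail=1, size=0
write(37): buf=[_ 37 _ _], head=1, tail=2, size=1
write(38): buf=[_ 37 38 _], head=1, tail=3, size=2
write(62): buf=[_ 37 38 62], head=1, tail=0, size=3
write(16): buf=[16 37 38 62], head=1, tail=1, size=4
read(): buf=[16 _ 38 62], head=2, tail=1, size=3

Answer: 16 _ 38 62
2
1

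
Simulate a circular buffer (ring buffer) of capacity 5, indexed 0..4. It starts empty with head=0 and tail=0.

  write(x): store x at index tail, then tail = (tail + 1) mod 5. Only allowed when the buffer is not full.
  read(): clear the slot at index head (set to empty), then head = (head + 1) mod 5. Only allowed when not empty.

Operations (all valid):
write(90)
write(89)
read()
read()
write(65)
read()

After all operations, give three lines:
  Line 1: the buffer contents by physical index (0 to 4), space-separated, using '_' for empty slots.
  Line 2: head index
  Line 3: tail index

Answer: _ _ _ _ _
3
3

Derivation:
write(90): buf=[90 _ _ _ _], head=0, tail=1, size=1
write(89): buf=[90 89 _ _ _], head=0, tail=2, size=2
read(): buf=[_ 89 _ _ _], head=1, tail=2, size=1
read(): buf=[_ _ _ _ _], head=2, tail=2, size=0
write(65): buf=[_ _ 65 _ _], head=2, tail=3, size=1
read(): buf=[_ _ _ _ _], head=3, tail=3, size=0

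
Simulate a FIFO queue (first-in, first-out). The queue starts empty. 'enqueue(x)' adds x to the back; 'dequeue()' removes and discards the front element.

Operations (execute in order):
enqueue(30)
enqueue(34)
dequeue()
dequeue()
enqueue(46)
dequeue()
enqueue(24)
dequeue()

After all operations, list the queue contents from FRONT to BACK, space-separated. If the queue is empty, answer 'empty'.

Answer: empty

Derivation:
enqueue(30): [30]
enqueue(34): [30, 34]
dequeue(): [34]
dequeue(): []
enqueue(46): [46]
dequeue(): []
enqueue(24): [24]
dequeue(): []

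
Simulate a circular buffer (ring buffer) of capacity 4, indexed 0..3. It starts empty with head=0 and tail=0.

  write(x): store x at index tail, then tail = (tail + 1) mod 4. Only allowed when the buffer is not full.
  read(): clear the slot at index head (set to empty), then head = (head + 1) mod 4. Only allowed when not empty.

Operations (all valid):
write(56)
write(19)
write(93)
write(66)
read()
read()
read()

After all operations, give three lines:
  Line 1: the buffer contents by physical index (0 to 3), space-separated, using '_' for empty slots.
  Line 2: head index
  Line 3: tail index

Answer: _ _ _ 66
3
0

Derivation:
write(56): buf=[56 _ _ _], head=0, tail=1, size=1
write(19): buf=[56 19 _ _], head=0, tail=2, size=2
write(93): buf=[56 19 93 _], head=0, tail=3, size=3
write(66): buf=[56 19 93 66], head=0, tail=0, size=4
read(): buf=[_ 19 93 66], head=1, tail=0, size=3
read(): buf=[_ _ 93 66], head=2, tail=0, size=2
read(): buf=[_ _ _ 66], head=3, tail=0, size=1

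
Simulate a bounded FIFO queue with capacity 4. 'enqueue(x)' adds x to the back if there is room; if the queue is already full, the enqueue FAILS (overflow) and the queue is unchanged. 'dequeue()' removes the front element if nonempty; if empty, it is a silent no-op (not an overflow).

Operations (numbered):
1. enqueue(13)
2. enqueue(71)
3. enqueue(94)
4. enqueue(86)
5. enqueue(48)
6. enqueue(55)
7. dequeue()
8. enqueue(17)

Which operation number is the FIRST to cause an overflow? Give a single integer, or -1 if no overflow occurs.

Answer: 5

Derivation:
1. enqueue(13): size=1
2. enqueue(71): size=2
3. enqueue(94): size=3
4. enqueue(86): size=4
5. enqueue(48): size=4=cap → OVERFLOW (fail)
6. enqueue(55): size=4=cap → OVERFLOW (fail)
7. dequeue(): size=3
8. enqueue(17): size=4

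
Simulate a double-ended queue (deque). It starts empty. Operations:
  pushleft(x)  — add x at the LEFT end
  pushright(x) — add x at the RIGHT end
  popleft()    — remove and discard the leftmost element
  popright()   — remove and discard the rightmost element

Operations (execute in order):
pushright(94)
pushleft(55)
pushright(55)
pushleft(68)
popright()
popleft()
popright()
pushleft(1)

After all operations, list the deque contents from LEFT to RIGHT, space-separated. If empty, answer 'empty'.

pushright(94): [94]
pushleft(55): [55, 94]
pushright(55): [55, 94, 55]
pushleft(68): [68, 55, 94, 55]
popright(): [68, 55, 94]
popleft(): [55, 94]
popright(): [55]
pushleft(1): [1, 55]

Answer: 1 55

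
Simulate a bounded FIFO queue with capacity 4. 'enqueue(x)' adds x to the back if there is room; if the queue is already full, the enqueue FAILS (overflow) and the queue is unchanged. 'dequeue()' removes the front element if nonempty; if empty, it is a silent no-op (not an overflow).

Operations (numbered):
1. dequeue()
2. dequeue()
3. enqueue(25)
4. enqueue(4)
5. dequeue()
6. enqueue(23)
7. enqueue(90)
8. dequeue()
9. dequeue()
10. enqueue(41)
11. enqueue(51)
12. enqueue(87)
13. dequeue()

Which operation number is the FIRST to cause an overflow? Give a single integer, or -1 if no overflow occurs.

1. dequeue(): empty, no-op, size=0
2. dequeue(): empty, no-op, size=0
3. enqueue(25): size=1
4. enqueue(4): size=2
5. dequeue(): size=1
6. enqueue(23): size=2
7. enqueue(90): size=3
8. dequeue(): size=2
9. dequeue(): size=1
10. enqueue(41): size=2
11. enqueue(51): size=3
12. enqueue(87): size=4
13. dequeue(): size=3

Answer: -1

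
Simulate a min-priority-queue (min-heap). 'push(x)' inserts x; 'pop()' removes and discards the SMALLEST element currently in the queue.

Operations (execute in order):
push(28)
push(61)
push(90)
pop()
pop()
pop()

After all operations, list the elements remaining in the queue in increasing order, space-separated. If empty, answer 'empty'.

push(28): heap contents = [28]
push(61): heap contents = [28, 61]
push(90): heap contents = [28, 61, 90]
pop() → 28: heap contents = [61, 90]
pop() → 61: heap contents = [90]
pop() → 90: heap contents = []

Answer: empty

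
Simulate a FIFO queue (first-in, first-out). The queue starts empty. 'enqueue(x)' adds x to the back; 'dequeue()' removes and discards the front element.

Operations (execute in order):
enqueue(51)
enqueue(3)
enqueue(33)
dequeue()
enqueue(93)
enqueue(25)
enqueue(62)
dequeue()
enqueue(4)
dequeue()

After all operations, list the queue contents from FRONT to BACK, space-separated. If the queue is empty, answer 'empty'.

Answer: 93 25 62 4

Derivation:
enqueue(51): [51]
enqueue(3): [51, 3]
enqueue(33): [51, 3, 33]
dequeue(): [3, 33]
enqueue(93): [3, 33, 93]
enqueue(25): [3, 33, 93, 25]
enqueue(62): [3, 33, 93, 25, 62]
dequeue(): [33, 93, 25, 62]
enqueue(4): [33, 93, 25, 62, 4]
dequeue(): [93, 25, 62, 4]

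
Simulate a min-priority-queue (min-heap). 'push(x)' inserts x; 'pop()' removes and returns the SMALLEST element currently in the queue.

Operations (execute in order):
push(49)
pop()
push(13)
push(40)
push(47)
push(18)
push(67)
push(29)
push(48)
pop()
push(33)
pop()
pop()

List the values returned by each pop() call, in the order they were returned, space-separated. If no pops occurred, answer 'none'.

Answer: 49 13 18 29

Derivation:
push(49): heap contents = [49]
pop() → 49: heap contents = []
push(13): heap contents = [13]
push(40): heap contents = [13, 40]
push(47): heap contents = [13, 40, 47]
push(18): heap contents = [13, 18, 40, 47]
push(67): heap contents = [13, 18, 40, 47, 67]
push(29): heap contents = [13, 18, 29, 40, 47, 67]
push(48): heap contents = [13, 18, 29, 40, 47, 48, 67]
pop() → 13: heap contents = [18, 29, 40, 47, 48, 67]
push(33): heap contents = [18, 29, 33, 40, 47, 48, 67]
pop() → 18: heap contents = [29, 33, 40, 47, 48, 67]
pop() → 29: heap contents = [33, 40, 47, 48, 67]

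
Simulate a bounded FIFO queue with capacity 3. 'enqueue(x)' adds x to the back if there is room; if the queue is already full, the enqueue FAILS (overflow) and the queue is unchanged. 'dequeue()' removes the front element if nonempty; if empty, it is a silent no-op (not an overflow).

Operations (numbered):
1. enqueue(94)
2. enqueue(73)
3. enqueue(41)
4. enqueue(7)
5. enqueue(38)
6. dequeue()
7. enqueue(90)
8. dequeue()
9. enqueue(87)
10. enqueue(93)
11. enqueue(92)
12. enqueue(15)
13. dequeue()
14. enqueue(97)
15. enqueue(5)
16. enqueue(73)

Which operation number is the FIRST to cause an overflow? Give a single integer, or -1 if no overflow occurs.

1. enqueue(94): size=1
2. enqueue(73): size=2
3. enqueue(41): size=3
4. enqueue(7): size=3=cap → OVERFLOW (fail)
5. enqueue(38): size=3=cap → OVERFLOW (fail)
6. dequeue(): size=2
7. enqueue(90): size=3
8. dequeue(): size=2
9. enqueue(87): size=3
10. enqueue(93): size=3=cap → OVERFLOW (fail)
11. enqueue(92): size=3=cap → OVERFLOW (fail)
12. enqueue(15): size=3=cap → OVERFLOW (fail)
13. dequeue(): size=2
14. enqueue(97): size=3
15. enqueue(5): size=3=cap → OVERFLOW (fail)
16. enqueue(73): size=3=cap → OVERFLOW (fail)

Answer: 4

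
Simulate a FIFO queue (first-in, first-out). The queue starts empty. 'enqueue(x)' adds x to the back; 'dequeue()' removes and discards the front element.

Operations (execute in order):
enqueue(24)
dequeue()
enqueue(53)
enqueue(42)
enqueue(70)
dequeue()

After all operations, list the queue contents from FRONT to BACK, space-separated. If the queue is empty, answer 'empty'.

Answer: 42 70

Derivation:
enqueue(24): [24]
dequeue(): []
enqueue(53): [53]
enqueue(42): [53, 42]
enqueue(70): [53, 42, 70]
dequeue(): [42, 70]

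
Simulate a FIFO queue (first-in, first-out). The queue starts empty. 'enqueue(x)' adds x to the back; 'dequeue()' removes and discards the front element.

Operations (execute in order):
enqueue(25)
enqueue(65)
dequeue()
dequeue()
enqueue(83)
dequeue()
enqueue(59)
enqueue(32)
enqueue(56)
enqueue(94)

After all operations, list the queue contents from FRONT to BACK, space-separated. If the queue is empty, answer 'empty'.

Answer: 59 32 56 94

Derivation:
enqueue(25): [25]
enqueue(65): [25, 65]
dequeue(): [65]
dequeue(): []
enqueue(83): [83]
dequeue(): []
enqueue(59): [59]
enqueue(32): [59, 32]
enqueue(56): [59, 32, 56]
enqueue(94): [59, 32, 56, 94]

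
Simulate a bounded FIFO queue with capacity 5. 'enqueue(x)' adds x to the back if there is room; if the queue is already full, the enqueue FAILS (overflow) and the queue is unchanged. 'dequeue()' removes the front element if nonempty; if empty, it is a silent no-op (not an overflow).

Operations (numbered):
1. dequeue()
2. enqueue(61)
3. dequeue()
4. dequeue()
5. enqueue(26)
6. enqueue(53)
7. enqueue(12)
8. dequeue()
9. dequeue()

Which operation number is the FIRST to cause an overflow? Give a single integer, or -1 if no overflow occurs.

Answer: -1

Derivation:
1. dequeue(): empty, no-op, size=0
2. enqueue(61): size=1
3. dequeue(): size=0
4. dequeue(): empty, no-op, size=0
5. enqueue(26): size=1
6. enqueue(53): size=2
7. enqueue(12): size=3
8. dequeue(): size=2
9. dequeue(): size=1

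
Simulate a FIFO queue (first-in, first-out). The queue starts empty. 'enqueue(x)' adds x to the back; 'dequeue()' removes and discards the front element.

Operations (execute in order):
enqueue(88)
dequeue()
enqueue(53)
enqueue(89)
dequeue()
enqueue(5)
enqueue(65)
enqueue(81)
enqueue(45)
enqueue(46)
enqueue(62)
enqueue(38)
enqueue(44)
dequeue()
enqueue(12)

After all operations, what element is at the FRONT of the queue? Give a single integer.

enqueue(88): queue = [88]
dequeue(): queue = []
enqueue(53): queue = [53]
enqueue(89): queue = [53, 89]
dequeue(): queue = [89]
enqueue(5): queue = [89, 5]
enqueue(65): queue = [89, 5, 65]
enqueue(81): queue = [89, 5, 65, 81]
enqueue(45): queue = [89, 5, 65, 81, 45]
enqueue(46): queue = [89, 5, 65, 81, 45, 46]
enqueue(62): queue = [89, 5, 65, 81, 45, 46, 62]
enqueue(38): queue = [89, 5, 65, 81, 45, 46, 62, 38]
enqueue(44): queue = [89, 5, 65, 81, 45, 46, 62, 38, 44]
dequeue(): queue = [5, 65, 81, 45, 46, 62, 38, 44]
enqueue(12): queue = [5, 65, 81, 45, 46, 62, 38, 44, 12]

Answer: 5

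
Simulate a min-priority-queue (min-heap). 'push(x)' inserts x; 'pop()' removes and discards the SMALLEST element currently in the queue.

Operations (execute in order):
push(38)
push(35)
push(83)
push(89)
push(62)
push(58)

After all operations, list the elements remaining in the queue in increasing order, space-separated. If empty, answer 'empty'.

push(38): heap contents = [38]
push(35): heap contents = [35, 38]
push(83): heap contents = [35, 38, 83]
push(89): heap contents = [35, 38, 83, 89]
push(62): heap contents = [35, 38, 62, 83, 89]
push(58): heap contents = [35, 38, 58, 62, 83, 89]

Answer: 35 38 58 62 83 89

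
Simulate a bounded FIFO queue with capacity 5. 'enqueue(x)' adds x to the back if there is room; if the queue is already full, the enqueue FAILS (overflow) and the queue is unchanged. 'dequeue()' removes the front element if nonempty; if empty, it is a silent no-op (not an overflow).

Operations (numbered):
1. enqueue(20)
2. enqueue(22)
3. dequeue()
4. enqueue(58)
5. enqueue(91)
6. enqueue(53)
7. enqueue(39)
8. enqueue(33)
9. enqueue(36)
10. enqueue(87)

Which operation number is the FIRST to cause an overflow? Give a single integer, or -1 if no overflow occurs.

1. enqueue(20): size=1
2. enqueue(22): size=2
3. dequeue(): size=1
4. enqueue(58): size=2
5. enqueue(91): size=3
6. enqueue(53): size=4
7. enqueue(39): size=5
8. enqueue(33): size=5=cap → OVERFLOW (fail)
9. enqueue(36): size=5=cap → OVERFLOW (fail)
10. enqueue(87): size=5=cap → OVERFLOW (fail)

Answer: 8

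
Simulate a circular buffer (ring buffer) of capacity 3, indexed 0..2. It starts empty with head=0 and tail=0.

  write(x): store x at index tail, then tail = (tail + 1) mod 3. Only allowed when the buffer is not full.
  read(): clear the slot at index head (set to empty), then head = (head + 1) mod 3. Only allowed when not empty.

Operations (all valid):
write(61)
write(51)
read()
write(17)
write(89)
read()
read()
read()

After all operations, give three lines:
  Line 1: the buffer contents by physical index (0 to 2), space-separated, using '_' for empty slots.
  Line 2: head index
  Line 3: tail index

Answer: _ _ _
1
1

Derivation:
write(61): buf=[61 _ _], head=0, tail=1, size=1
write(51): buf=[61 51 _], head=0, tail=2, size=2
read(): buf=[_ 51 _], head=1, tail=2, size=1
write(17): buf=[_ 51 17], head=1, tail=0, size=2
write(89): buf=[89 51 17], head=1, tail=1, size=3
read(): buf=[89 _ 17], head=2, tail=1, size=2
read(): buf=[89 _ _], head=0, tail=1, size=1
read(): buf=[_ _ _], head=1, tail=1, size=0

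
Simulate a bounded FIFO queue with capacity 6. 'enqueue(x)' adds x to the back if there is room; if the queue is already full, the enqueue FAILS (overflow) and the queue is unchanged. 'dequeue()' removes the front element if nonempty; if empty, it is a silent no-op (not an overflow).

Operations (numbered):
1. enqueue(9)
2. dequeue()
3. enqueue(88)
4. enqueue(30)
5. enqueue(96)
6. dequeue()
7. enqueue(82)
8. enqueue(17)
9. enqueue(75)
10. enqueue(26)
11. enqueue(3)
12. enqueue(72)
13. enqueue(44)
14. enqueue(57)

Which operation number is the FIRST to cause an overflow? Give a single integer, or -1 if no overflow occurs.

Answer: 11

Derivation:
1. enqueue(9): size=1
2. dequeue(): size=0
3. enqueue(88): size=1
4. enqueue(30): size=2
5. enqueue(96): size=3
6. dequeue(): size=2
7. enqueue(82): size=3
8. enqueue(17): size=4
9. enqueue(75): size=5
10. enqueue(26): size=6
11. enqueue(3): size=6=cap → OVERFLOW (fail)
12. enqueue(72): size=6=cap → OVERFLOW (fail)
13. enqueue(44): size=6=cap → OVERFLOW (fail)
14. enqueue(57): size=6=cap → OVERFLOW (fail)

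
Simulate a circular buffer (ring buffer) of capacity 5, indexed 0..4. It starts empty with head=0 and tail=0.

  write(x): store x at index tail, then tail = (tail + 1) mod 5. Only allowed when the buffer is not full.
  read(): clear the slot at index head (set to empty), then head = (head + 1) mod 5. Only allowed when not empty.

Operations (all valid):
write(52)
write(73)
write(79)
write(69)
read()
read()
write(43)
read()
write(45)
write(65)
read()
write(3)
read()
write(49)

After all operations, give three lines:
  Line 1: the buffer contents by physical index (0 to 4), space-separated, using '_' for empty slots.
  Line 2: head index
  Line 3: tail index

Answer: 45 65 3 49 _
0
4

Derivation:
write(52): buf=[52 _ _ _ _], head=0, tail=1, size=1
write(73): buf=[52 73 _ _ _], head=0, tail=2, size=2
write(79): buf=[52 73 79 _ _], head=0, tail=3, size=3
write(69): buf=[52 73 79 69 _], head=0, tail=4, size=4
read(): buf=[_ 73 79 69 _], head=1, tail=4, size=3
read(): buf=[_ _ 79 69 _], head=2, tail=4, size=2
write(43): buf=[_ _ 79 69 43], head=2, tail=0, size=3
read(): buf=[_ _ _ 69 43], head=3, tail=0, size=2
write(45): buf=[45 _ _ 69 43], head=3, tail=1, size=3
write(65): buf=[45 65 _ 69 43], head=3, tail=2, size=4
read(): buf=[45 65 _ _ 43], head=4, tail=2, size=3
write(3): buf=[45 65 3 _ 43], head=4, tail=3, size=4
read(): buf=[45 65 3 _ _], head=0, tail=3, size=3
write(49): buf=[45 65 3 49 _], head=0, tail=4, size=4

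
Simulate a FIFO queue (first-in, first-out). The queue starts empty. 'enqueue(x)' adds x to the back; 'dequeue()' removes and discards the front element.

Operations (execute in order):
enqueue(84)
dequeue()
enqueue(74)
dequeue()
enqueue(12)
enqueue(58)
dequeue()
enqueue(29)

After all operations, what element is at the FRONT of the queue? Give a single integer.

Answer: 58

Derivation:
enqueue(84): queue = [84]
dequeue(): queue = []
enqueue(74): queue = [74]
dequeue(): queue = []
enqueue(12): queue = [12]
enqueue(58): queue = [12, 58]
dequeue(): queue = [58]
enqueue(29): queue = [58, 29]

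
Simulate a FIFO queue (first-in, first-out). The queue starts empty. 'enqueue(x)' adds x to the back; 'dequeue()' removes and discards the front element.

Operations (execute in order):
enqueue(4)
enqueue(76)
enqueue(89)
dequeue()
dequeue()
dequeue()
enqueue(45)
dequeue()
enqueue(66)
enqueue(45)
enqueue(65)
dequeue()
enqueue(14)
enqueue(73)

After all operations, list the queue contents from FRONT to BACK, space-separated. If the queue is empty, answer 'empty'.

Answer: 45 65 14 73

Derivation:
enqueue(4): [4]
enqueue(76): [4, 76]
enqueue(89): [4, 76, 89]
dequeue(): [76, 89]
dequeue(): [89]
dequeue(): []
enqueue(45): [45]
dequeue(): []
enqueue(66): [66]
enqueue(45): [66, 45]
enqueue(65): [66, 45, 65]
dequeue(): [45, 65]
enqueue(14): [45, 65, 14]
enqueue(73): [45, 65, 14, 73]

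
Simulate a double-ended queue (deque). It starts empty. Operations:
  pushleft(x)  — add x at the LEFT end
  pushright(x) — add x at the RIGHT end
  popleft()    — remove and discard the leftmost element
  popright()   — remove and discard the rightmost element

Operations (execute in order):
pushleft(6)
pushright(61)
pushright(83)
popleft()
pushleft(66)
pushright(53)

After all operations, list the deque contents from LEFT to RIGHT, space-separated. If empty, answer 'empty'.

pushleft(6): [6]
pushright(61): [6, 61]
pushright(83): [6, 61, 83]
popleft(): [61, 83]
pushleft(66): [66, 61, 83]
pushright(53): [66, 61, 83, 53]

Answer: 66 61 83 53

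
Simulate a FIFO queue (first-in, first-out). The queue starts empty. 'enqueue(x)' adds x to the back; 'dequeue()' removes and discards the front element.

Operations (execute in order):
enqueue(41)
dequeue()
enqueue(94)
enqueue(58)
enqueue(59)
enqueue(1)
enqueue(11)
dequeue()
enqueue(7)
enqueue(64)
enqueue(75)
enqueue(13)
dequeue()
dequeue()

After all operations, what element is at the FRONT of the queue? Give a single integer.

enqueue(41): queue = [41]
dequeue(): queue = []
enqueue(94): queue = [94]
enqueue(58): queue = [94, 58]
enqueue(59): queue = [94, 58, 59]
enqueue(1): queue = [94, 58, 59, 1]
enqueue(11): queue = [94, 58, 59, 1, 11]
dequeue(): queue = [58, 59, 1, 11]
enqueue(7): queue = [58, 59, 1, 11, 7]
enqueue(64): queue = [58, 59, 1, 11, 7, 64]
enqueue(75): queue = [58, 59, 1, 11, 7, 64, 75]
enqueue(13): queue = [58, 59, 1, 11, 7, 64, 75, 13]
dequeue(): queue = [59, 1, 11, 7, 64, 75, 13]
dequeue(): queue = [1, 11, 7, 64, 75, 13]

Answer: 1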